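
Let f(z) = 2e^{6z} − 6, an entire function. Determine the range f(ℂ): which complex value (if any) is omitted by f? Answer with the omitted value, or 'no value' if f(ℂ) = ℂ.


Little Picard bounds the complement of f(ℂ) to at most one point.
e^{6z} is never zero on ℂ, so 2·e^{6z} takes every value in ℂ ∖ {0}. Adding -6 shifts the range to ℂ ∖ {-6}. Thus f omits exactly the value -6.

Omitted value: -6.


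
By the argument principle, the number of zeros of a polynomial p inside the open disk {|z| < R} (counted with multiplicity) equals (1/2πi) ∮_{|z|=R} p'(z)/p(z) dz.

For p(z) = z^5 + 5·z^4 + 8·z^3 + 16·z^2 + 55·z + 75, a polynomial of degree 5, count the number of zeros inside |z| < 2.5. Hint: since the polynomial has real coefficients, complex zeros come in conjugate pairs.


The zeros of p are: -3, (1 + 2i), (1 - 2i), (-2 + 1i), (-2 - 1i).
Their magnitudes are: 3, 2.236, 2.236, 2.236, 2.236.
Zeros with |z| < R = 2.5: (1 + 2i), (1 - 2i), (-2 + 1i), (-2 - 1i).
Count = 4.
By the argument principle, (1/2πi) ∮_{|z|=R} p'(z)/p(z) dz equals exactly this count.

Number of zeros inside |z| < 2.5: 4.


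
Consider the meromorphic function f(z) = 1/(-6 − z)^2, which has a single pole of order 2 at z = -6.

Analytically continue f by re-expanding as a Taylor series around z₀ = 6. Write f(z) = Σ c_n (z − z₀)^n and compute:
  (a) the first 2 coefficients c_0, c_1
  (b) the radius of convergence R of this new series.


Let w = z − z₀, so z = z₀ + w.
Then -6 − z = -6 − (z₀ + w) = (-6 − z₀) − w = -12 − w.
f(z) = 1/(-12 − w)^2 = (1/(-12)^2) · (1 − w/(-12))^{−2}.
By the binomial series (1−u)^{−2} = Σ_{n≥0} C(n+1, 1) u^n for |u|<1, with u = w/(-12):
  c_n = C(n+1, 1) / (-12)^(n+2).
  c_0 = 1/(-12)^2 = 1/144.
  c_1 = 2/(-12)^3 = -1/864.
The series is valid for |w/d| < 1, i.e. |z − z₀| < |d|.
Radius of convergence: R = |-6 − z₀| = |-12| = 12 (distance from z₀ to the singularity z = -6).

c_0 = 1/144, c_1 = -1/864; R = 12.


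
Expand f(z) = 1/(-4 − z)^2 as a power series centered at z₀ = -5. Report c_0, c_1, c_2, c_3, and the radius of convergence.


Let w = z − z₀, so z = z₀ + w.
Then -4 − z = -4 − (z₀ + w) = (-4 − z₀) − w = 1 − w.
f(z) = 1/(1 − w)^2 = (1/(1)^2) · (1 − w/(1))^{−2}.
By the binomial series (1−u)^{−2} = Σ_{n≥0} C(n+1, 1) u^n for |u|<1, with u = w/(1):
  c_n = C(n+1, 1) / (1)^(n+2).
  c_0 = 1/(1)^2 = 1.
  c_1 = 2/(1)^3 = 2.
  c_2 = 3/(1)^4 = 3.
  c_3 = 4/(1)^5 = 4.
The series is valid for |w/d| < 1, i.e. |z − z₀| < |d|.
Radius of convergence: R = |-4 − z₀| = |1| = 1 (distance from z₀ to the singularity z = -4).

c_0 = 1, c_1 = 2, c_2 = 3, c_3 = 4; R = 1.


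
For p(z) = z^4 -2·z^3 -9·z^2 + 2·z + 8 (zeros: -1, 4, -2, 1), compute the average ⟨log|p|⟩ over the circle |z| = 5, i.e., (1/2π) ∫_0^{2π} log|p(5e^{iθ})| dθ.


Zeros: -2, -1, 1, 4; r = 5.
Inside |z| < r: -2, -1, 1, 4. Outside (|z| ≥ r): ∅.
p(0) = 8, so log|p(0)| = log(8) = 2.0794.
Apply Jensen: I(r) = log|p(0)| + Σ_k log(r/|z_k|), summed over zeros inside |z| < r.
  log(r/|z_k|) for z_k = -1: log(5/1) = 1.6094
  log(r/|z_k|) for z_k = 4: log(5/4) = 0.2231
  log(r/|z_k|) for z_k = -2: log(5/2) = 0.9163
  log(r/|z_k|) for z_k = 1: log(5/1) = 1.6094
Sum over inside zeros: 4.3583.
I(r) = log|p(0)| + (inside sum) = 2.0794 + 4.3583 = 6.4378.
Closed form (all zeros inside, monic): I(r) = n·log(r) = 4·log(5) = 6.4378. ✓

I(r) ≈ 6.4378.


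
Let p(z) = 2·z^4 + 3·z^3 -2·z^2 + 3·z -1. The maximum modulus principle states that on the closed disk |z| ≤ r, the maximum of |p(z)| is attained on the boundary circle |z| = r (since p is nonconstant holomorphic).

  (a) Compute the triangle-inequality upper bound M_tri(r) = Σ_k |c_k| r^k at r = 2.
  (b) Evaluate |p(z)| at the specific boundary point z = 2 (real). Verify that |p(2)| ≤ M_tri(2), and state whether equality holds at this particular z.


Coefficients: c_0 = -1, c_1 = 3, c_2 = -2, c_3 = 3, c_4 = 2. Radius r = 2.
Part (a). Triangle bound: M_tri(r) = Σ_k |c_k| r^k
  = |-1|·2^0 + |3|·2^1 + |-2|·2^2 + |3|·2^3 + |2|·2^4
  = 1 + 6 + 8 + 24 + 32 = 71.
This bounds M(r) := max_{|z|=r} |p(z)| from above; equality holds iff all terms c_k z^k can be made to align in phase at a single z on |z|=r.
Part (b). At z = 2 (real, on the circle |z| = r):
  p(2) = (-1)·2^0 + (3)·2^1 + (-2)·2^2 + (3)·2^3 + (2)·2^4 = 53.
  |p(2)| = 53.
Check: |p(2)| = 53 ≤ 71 = M_tri(2). ✓ Equality does not hold at z = 2 (the coefficients have mixed signs, so the terms do not all align in phase there).

M_tri(2) = 71; |p(2)| = 53; equality at z=2: no.


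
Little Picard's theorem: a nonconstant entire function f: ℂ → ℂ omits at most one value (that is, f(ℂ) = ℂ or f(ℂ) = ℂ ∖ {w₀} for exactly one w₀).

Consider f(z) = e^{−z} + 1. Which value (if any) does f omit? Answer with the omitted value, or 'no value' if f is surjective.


Little Picard bounds the complement of f(ℂ) to at most one point.
e^{−z} is never zero on ℂ, so 1·e^{−z} takes every value in ℂ ∖ {0}. Adding 1 shifts the range to ℂ ∖ {1}. Thus f omits exactly the value 1.

Omitted value: 1.


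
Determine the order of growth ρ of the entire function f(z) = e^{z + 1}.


|e^{z + 1}| = e^{Re(1·z) + 1} ≤ e^{1|z|^1 + 1} = e^{1r^1 + 1} on |z| = r, so ρ ≤ 1. Choosing z on |z|=r so that 1·z is real positive (always possible by picking arg z appropriately) gives |f(z)| = e^{1r^1 + 1}, matching the bound. The additive constant 1 does not affect log log M(r) ~ 1·log r. Hence ρ = 1.
Therefore ρ = 1.

Order ρ = 1.


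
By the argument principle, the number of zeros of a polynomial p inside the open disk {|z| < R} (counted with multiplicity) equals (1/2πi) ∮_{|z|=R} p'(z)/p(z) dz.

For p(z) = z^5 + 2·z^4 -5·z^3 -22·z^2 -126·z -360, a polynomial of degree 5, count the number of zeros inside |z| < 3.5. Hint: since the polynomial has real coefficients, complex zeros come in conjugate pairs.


The zeros of p are: 4, (0 + 3i), (0 - 3i), (-3 + 1i), (-3 - 1i).
Their magnitudes are: 4, 3, 3, 3.162, 3.162.
Zeros with |z| < R = 3.5: (0 + 3i), (0 - 3i), (-3 + 1i), (-3 - 1i).
Count = 4.
By the argument principle, (1/2πi) ∮_{|z|=R} p'(z)/p(z) dz equals exactly this count.

Number of zeros inside |z| < 3.5: 4.


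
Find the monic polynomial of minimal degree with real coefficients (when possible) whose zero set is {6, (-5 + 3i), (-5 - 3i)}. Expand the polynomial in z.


The polynomial is p(z) = ∏_{α ∈ S} (z − α), where S = {6, (-5 + 3i), (-5 - 3i)}.
Expanding the product yields: p(z) = z^3 + 4·z^2 -26·z -204.
Note conjugate pairs combine to real quadratics: (z − (-5+3i))(z − (-5−3i)) = z² + 10z + 34.
The resulting polynomial has degree 3 and real coefficients as required.

p(z) = z^3 + 4·z^2 -26·z -204.


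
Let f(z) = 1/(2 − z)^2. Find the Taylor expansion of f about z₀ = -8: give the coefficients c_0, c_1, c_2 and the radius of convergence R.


Let w = z − z₀, so z = z₀ + w.
Then 2 − z = 2 − (z₀ + w) = (2 − z₀) − w = 10 − w.
f(z) = 1/(10 − w)^2 = (1/(10)^2) · (1 − w/(10))^{−2}.
By the binomial series (1−u)^{−2} = Σ_{n≥0} C(n+1, 1) u^n for |u|<1, with u = w/(10):
  c_n = C(n+1, 1) / (10)^(n+2).
  c_0 = 1/(10)^2 = 1/100.
  c_1 = 2/(10)^3 = 1/500.
  c_2 = 3/(10)^4 = 3/10000.
The series is valid for |w/d| < 1, i.e. |z − z₀| < |d|.
Radius of convergence: R = |2 − z₀| = |10| = 10 (distance from z₀ to the singularity z = 2).

c_0 = 1/100, c_1 = 1/500, c_2 = 3/10000; R = 10.


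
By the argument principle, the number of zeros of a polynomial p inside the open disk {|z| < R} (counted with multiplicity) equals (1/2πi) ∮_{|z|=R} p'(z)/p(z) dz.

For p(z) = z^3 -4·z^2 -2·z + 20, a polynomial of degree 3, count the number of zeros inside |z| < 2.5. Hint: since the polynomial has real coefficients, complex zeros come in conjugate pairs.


The zeros of p are: -2, (3 + 1i), (3 - 1i).
Their magnitudes are: 2, 3.162, 3.162.
Zeros with |z| < R = 2.5: -2.
Count = 1.
By the argument principle, (1/2πi) ∮_{|z|=R} p'(z)/p(z) dz equals exactly this count.

Number of zeros inside |z| < 2.5: 1.


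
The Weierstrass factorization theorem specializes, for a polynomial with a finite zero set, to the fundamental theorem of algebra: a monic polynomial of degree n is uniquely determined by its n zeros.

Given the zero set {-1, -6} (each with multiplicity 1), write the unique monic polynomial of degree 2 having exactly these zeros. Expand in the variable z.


The polynomial is p(z) = ∏_{α ∈ S} (z − α), where S = {-1, -6}.
Expanding the product yields: p(z) = z^2 + 7·z + 6.
The resulting polynomial has degree 2 and real coefficients as required.

p(z) = z^2 + 7·z + 6.


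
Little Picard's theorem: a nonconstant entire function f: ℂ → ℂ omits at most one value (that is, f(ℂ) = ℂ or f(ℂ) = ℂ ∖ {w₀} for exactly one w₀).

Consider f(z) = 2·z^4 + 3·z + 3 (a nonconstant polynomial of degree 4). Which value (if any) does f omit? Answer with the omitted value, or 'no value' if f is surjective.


Little Picard bounds the complement of f(ℂ) to at most one point.
For every w ∈ ℂ, the equation p(z) − w = 0 is a nonconstant polynomial in z and hence has at least one root by the fundamental theorem of algebra. So p is surjective onto ℂ, omitting no value.

Omitted value: no value.


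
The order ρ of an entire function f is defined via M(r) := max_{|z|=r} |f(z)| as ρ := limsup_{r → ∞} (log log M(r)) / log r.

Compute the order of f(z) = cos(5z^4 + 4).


Write cos(w) = (e^{iw} ± e^{−iw})/(2 or 2i), so |cos(w)| ≤ e^{|w|}. With w = 5z^4 + 4, |w| ≤ 5r^4 + 4 on |z|=r, giving M(r) ≤ e^{5r^4 + 4} and ρ ≤ 4. For the lower bound, choose z on |z|=r with 5z^4 purely imaginary of modulus 5r^4; then |cos(5z^4 + 4)| grows like e^{5r^4}/2, so ρ ≥ 4. Hence ρ = 4.
Therefore ρ = 4.

Order ρ = 4.


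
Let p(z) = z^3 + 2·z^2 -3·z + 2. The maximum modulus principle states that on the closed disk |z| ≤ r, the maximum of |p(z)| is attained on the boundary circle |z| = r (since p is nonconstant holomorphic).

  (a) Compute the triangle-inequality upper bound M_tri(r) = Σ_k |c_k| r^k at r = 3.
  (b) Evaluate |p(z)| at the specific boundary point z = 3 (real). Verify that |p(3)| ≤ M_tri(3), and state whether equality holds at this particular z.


Coefficients: c_0 = 2, c_1 = -3, c_2 = 2, c_3 = 1. Radius r = 3.
Part (a). Triangle bound: M_tri(r) = Σ_k |c_k| r^k
  = |2|·3^0 + |-3|·3^1 + |2|·3^2 + |1|·3^3
  = 2 + 9 + 18 + 27 = 56.
This bounds M(r) := max_{|z|=r} |p(z)| from above; equality holds iff all terms c_k z^k can be made to align in phase at a single z on |z|=r.
Part (b). At z = 3 (real, on the circle |z| = r):
  p(3) = (2)·3^0 + (-3)·3^1 + (2)·3^2 + (1)·3^3 = 38.
  |p(3)| = 38.
Check: |p(3)| = 38 ≤ 56 = M_tri(3). ✓ Equality does not hold at z = 3 (the coefficients have mixed signs, so the terms do not all align in phase there).

M_tri(3) = 56; |p(3)| = 38; equality at z=3: no.


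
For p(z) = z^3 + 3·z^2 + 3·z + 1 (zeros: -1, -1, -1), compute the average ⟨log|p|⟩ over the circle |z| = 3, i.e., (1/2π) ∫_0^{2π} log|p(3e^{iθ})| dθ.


Zeros: -1, -1, -1; r = 3.
Inside |z| < r: -1, -1, -1. Outside (|z| ≥ r): ∅.
p(0) = 1, so log|p(0)| = log(1) = 0.0000.
Apply Jensen: I(r) = log|p(0)| + Σ_k log(r/|z_k|), summed over zeros inside |z| < r.
  log(r/|z_k|) for z_k = -1: log(3/1) = 1.0986
  log(r/|z_k|) for z_k = -1: log(3/1) = 1.0986
  log(r/|z_k|) for z_k = -1: log(3/1) = 1.0986
Sum over inside zeros: 3.2958.
I(r) = log|p(0)| + (inside sum) = 0.0000 + 3.2958 = 3.2958.
Closed form (all zeros inside, monic): I(r) = n·log(r) = 3·log(3) = 3.2958. ✓

I(r) ≈ 3.2958.


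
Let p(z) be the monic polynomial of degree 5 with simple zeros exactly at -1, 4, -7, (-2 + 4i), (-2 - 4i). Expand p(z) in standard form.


The polynomial is p(z) = ∏_{α ∈ S} (z − α), where S = {-1, 4, -7, (-2 + 4i), (-2 - 4i)}.
Expanding the product yields: p(z) = z^5 + 8·z^4 + 11·z^3 -48·z^2 -612·z -560.
Note conjugate pairs combine to real quadratics: (z − (-2+4i))(z − (-2−4i)) = z² + 4z + 20.
The resulting polynomial has degree 5 and real coefficients as required.

p(z) = z^5 + 8·z^4 + 11·z^3 -48·z^2 -612·z -560.


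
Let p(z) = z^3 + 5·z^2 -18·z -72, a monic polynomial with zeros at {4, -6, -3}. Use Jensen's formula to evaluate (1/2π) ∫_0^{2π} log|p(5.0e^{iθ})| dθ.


Zeros: -6, -3, 4; r = 5.0.
Inside |z| < r: -3, 4. Outside (|z| ≥ r): -6.
p(0) = -72, so log|p(0)| = log(72) = 4.2767.
Apply Jensen: I(r) = log|p(0)| + Σ_k log(r/|z_k|), summed over zeros inside |z| < r.
  log(r/|z_k|) for z_k = 4: log(5.0/4) = 0.2231
  log(r/|z_k|) for z_k = -3: log(5.0/3) = 0.5108
  Outside zeros (-6) contribute nothing to the Jensen sum.
Sum over inside zeros: 0.7340.
I(r) = log|p(0)| + (inside sum) = 4.2767 + 0.7340 = 5.0106.
Note: since some zeros are outside |z| ≤ r, the simplified n·log(r) form does NOT apply — only the inside zeros contribute.

I(r) ≈ 5.0106.


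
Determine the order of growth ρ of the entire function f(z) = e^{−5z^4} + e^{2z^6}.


Each summand is entire of order 4 and 6 respectively (as in the single-exponential case). The order of a sum is at most the max of the orders, so ρ ≤ 6. For the lower bound: on |z|=r choose arg z so that 2z^6 is real positive; then |e^{2z^6}| = e^{2r^6} while |e^{-5z^4}| ≤ e^{5r^4} = o(e^{2r^6}). So |f| ≥ e^{2r^6}(1 − o(1)) and ρ ≥ 6. Hence ρ = max(4, 6) = 6.
Therefore ρ = 6.

Order ρ = 6.


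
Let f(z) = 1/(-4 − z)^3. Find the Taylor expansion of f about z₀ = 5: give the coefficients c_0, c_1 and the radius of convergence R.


Let w = z − z₀, so z = z₀ + w.
Then -4 − z = -4 − (z₀ + w) = (-4 − z₀) − w = -9 − w.
f(z) = 1/(-9 − w)^3 = (1/(-9)^3) · (1 − w/(-9))^{−3}.
By the binomial series (1−u)^{−3} = Σ_{n≥0} C(n+2, 2) u^n for |u|<1, with u = w/(-9):
  c_n = C(n+2, 2) / (-9)^(n+3).
  c_0 = 1/(-9)^3 = -1/729.
  c_1 = 3/(-9)^4 = 1/2187.
The series is valid for |w/d| < 1, i.e. |z − z₀| < |d|.
Radius of convergence: R = |-4 − z₀| = |-9| = 9 (distance from z₀ to the singularity z = -4).

c_0 = -1/729, c_1 = 1/2187; R = 9.


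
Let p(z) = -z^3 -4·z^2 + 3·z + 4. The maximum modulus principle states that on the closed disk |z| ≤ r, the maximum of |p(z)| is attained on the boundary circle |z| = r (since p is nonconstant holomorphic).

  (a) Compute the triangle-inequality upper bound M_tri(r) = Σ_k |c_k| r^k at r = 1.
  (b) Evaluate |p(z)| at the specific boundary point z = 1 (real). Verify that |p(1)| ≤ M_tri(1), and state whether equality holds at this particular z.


Coefficients: c_0 = 4, c_1 = 3, c_2 = -4, c_3 = -1. Radius r = 1.
Part (a). Triangle bound: M_tri(r) = Σ_k |c_k| r^k
  = |4|·1^0 + |3|·1^1 + |-4|·1^2 + |-1|·1^3
  = 4 + 3 + 4 + 1 = 12.
This bounds M(r) := max_{|z|=r} |p(z)| from above; equality holds iff all terms c_k z^k can be made to align in phase at a single z on |z|=r.
Part (b). At z = 1 (real, on the circle |z| = r):
  p(1) = (4)·1^0 + (3)·1^1 + (-4)·1^2 + (-1)·1^3 = 2.
  |p(1)| = 2.
Check: |p(1)| = 2 ≤ 12 = M_tri(1). ✓ Equality does not hold at z = 1 (the coefficients have mixed signs, so the terms do not all align in phase there).

M_tri(1) = 12; |p(1)| = 2; equality at z=1: no.


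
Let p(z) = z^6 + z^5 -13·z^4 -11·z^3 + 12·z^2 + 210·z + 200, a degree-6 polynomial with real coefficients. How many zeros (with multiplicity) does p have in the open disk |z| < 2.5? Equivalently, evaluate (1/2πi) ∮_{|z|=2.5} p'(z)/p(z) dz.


The zeros of p are: -4, (3 + 1i), (3 - 1i), (-1 + 2i), (-1 - 2i), -1.
Their magnitudes are: 4, 3.162, 3.162, 2.236, 2.236, 1.
Zeros with |z| < R = 2.5: (-1 + 2i), (-1 - 2i), -1.
Count = 3.
By the argument principle, (1/2πi) ∮_{|z|=R} p'(z)/p(z) dz equals exactly this count.

Number of zeros inside |z| < 2.5: 3.


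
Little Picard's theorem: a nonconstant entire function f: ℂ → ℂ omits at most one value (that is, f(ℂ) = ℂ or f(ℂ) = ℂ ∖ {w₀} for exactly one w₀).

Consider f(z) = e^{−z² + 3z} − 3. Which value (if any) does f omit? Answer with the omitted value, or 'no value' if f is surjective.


Little Picard bounds the complement of f(ℂ) to at most one point.
The exponent g(z) = −z² + 3z is a nonconstant polynomial, hence surjective onto ℂ. So e^{g(z)} takes every value in {e^w : w ∈ ℂ} = ℂ ∖ {0}. Adding -3 shifts the range to ℂ ∖ {-3}. f omits exactly -3.

Omitted value: -3.


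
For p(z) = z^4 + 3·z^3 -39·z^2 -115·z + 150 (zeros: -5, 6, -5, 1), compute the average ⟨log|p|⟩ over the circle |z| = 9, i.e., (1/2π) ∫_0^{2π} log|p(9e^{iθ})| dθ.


Zeros: -5, -5, 1, 6; r = 9.
Inside |z| < r: -5, -5, 1, 6. Outside (|z| ≥ r): ∅.
p(0) = 150, so log|p(0)| = log(150) = 5.0106.
Apply Jensen: I(r) = log|p(0)| + Σ_k log(r/|z_k|), summed over zeros inside |z| < r.
  log(r/|z_k|) for z_k = -5: log(9/5) = 0.5878
  log(r/|z_k|) for z_k = 6: log(9/6) = 0.4055
  log(r/|z_k|) for z_k = -5: log(9/5) = 0.5878
  log(r/|z_k|) for z_k = 1: log(9/1) = 2.1972
Sum over inside zeros: 3.7783.
I(r) = log|p(0)| + (inside sum) = 5.0106 + 3.7783 = 8.7889.
Closed form (all zeros inside, monic): I(r) = n·log(r) = 4·log(9) = 8.7889. ✓

I(r) ≈ 8.7889.


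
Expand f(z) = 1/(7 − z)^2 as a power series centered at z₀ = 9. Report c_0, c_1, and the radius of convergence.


Let w = z − z₀, so z = z₀ + w.
Then 7 − z = 7 − (z₀ + w) = (7 − z₀) − w = -2 − w.
f(z) = 1/(-2 − w)^2 = (1/(-2)^2) · (1 − w/(-2))^{−2}.
By the binomial series (1−u)^{−2} = Σ_{n≥0} C(n+1, 1) u^n for |u|<1, with u = w/(-2):
  c_n = C(n+1, 1) / (-2)^(n+2).
  c_0 = 1/(-2)^2 = 1/4.
  c_1 = 2/(-2)^3 = -1/4.
The series is valid for |w/d| < 1, i.e. |z − z₀| < |d|.
Radius of convergence: R = |7 − z₀| = |-2| = 2 (distance from z₀ to the singularity z = 7).

c_0 = 1/4, c_1 = -1/4; R = 2.


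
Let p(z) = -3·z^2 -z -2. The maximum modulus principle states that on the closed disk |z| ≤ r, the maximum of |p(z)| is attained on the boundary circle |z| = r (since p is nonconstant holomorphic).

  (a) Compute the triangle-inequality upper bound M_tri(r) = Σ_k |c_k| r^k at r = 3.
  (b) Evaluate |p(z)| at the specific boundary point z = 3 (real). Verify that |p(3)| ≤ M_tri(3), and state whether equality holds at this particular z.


Coefficients: c_0 = -2, c_1 = -1, c_2 = -3. Radius r = 3.
Part (a). Triangle bound: M_tri(r) = Σ_k |c_k| r^k
  = |-2|·3^0 + |-1|·3^1 + |-3|·3^2
  = 2 + 3 + 27 = 32.
This bounds M(r) := max_{|z|=r} |p(z)| from above; equality holds iff all terms c_k z^k can be made to align in phase at a single z on |z|=r.
Part (b). At z = 3 (real, on the circle |z| = r):
  p(3) = (-2)·3^0 + (-1)·3^1 + (-3)·3^2 = -32.
  |p(3)| = 32.
Since all nonzero coefficients share the same sign, |p(3)| = 32 = M_tri(3); the triangle bound is attained at z = 3, so in fact M(r) = 32.

M_tri(3) = 32; |p(3)| = 32; equality at z=3: yes.


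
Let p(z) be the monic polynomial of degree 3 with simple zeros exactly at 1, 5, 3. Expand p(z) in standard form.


The polynomial is p(z) = ∏_{α ∈ S} (z − α), where S = {1, 5, 3}.
Expanding the product yields: p(z) = z^3 -9·z^2 + 23·z -15.
The resulting polynomial has degree 3 and real coefficients as required.

p(z) = z^3 -9·z^2 + 23·z -15.


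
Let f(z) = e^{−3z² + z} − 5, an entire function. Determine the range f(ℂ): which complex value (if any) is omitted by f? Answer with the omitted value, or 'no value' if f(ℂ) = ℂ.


Little Picard bounds the complement of f(ℂ) to at most one point.
The exponent g(z) = −3z² + z is a nonconstant polynomial, hence surjective onto ℂ. So e^{g(z)} takes every value in {e^w : w ∈ ℂ} = ℂ ∖ {0}. Adding -5 shifts the range to ℂ ∖ {-5}. f omits exactly -5.

Omitted value: -5.


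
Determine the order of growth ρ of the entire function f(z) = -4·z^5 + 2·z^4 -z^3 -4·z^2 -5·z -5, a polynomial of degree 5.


|f(z)| ≤ Σ|c_k|·r^k = O(r^5) as r → ∞. Polynomial growth is O(e^{r^ε}) for every ε > 0 (since r^5/e^{r^ε} → 0), so ρ ≤ ε for all ε > 0, i.e. ρ = 0. Every nonconstant polynomial has order 0.
Therefore ρ = 0.

Order ρ = 0.


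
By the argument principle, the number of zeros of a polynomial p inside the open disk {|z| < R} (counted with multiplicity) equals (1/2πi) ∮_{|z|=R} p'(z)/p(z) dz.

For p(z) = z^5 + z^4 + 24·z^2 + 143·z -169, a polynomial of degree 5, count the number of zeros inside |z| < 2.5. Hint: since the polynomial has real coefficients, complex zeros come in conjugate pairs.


The zeros of p are: (2 + 3i), (2 - 3i), (-3 + 2i), (-3 - 2i), 1.
Their magnitudes are: 3.606, 3.606, 3.606, 3.606, 1.
Zeros with |z| < R = 2.5: 1.
Count = 1.
By the argument principle, (1/2πi) ∮_{|z|=R} p'(z)/p(z) dz equals exactly this count.

Number of zeros inside |z| < 2.5: 1.


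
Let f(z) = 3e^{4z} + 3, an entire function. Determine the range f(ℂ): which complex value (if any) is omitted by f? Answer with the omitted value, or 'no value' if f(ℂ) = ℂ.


Little Picard bounds the complement of f(ℂ) to at most one point.
e^{4z} is never zero on ℂ, so 3·e^{4z} takes every value in ℂ ∖ {0}. Adding 3 shifts the range to ℂ ∖ {3}. Thus f omits exactly the value 3.

Omitted value: 3.


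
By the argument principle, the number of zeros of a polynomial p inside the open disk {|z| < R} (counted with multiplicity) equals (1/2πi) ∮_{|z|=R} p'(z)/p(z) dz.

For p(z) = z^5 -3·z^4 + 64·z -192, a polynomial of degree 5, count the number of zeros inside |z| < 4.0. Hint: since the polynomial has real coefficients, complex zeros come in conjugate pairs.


The zeros of p are: (-2 + 2i), (-2 - 2i), 3, (2 + 2i), (2 - 2i).
Their magnitudes are: 2.828, 2.828, 3, 2.828, 2.828.
Zeros with |z| < R = 4.0: (-2 + 2i), (-2 - 2i), 3, (2 + 2i), (2 - 2i).
Count = 5.
By the argument principle, (1/2πi) ∮_{|z|=R} p'(z)/p(z) dz equals exactly this count.

Number of zeros inside |z| < 4.0: 5.


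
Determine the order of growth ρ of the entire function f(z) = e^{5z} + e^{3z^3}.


Each summand is entire of order 1 and 3 respectively (as in the single-exponential case). The order of a sum is at most the max of the orders, so ρ ≤ 3. For the lower bound: on |z|=r choose arg z so that 3z^3 is real positive; then |e^{3z^3}| = e^{3r^3} while |e^{5z}| ≤ e^{5r^1} = o(e^{3r^3}). So |f| ≥ e^{3r^3}(1 − o(1)) and ρ ≥ 3. Hence ρ = max(1, 3) = 3.
Therefore ρ = 3.

Order ρ = 3.


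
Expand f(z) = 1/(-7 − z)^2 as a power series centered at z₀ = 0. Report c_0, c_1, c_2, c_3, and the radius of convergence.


Let w = z − z₀, so z = z₀ + w.
Then -7 − z = -7 − (z₀ + w) = (-7 − z₀) − w = -7 − w.
f(z) = 1/(-7 − w)^2 = (1/(-7)^2) · (1 − w/(-7))^{−2}.
By the binomial series (1−u)^{−2} = Σ_{n≥0} C(n+1, 1) u^n for |u|<1, with u = w/(-7):
  c_n = C(n+1, 1) / (-7)^(n+2).
  c_0 = 1/(-7)^2 = 1/49.
  c_1 = 2/(-7)^3 = -2/343.
  c_2 = 3/(-7)^4 = 3/2401.
  c_3 = 4/(-7)^5 = -4/16807.
The series is valid for |w/d| < 1, i.e. |z − z₀| < |d|.
Radius of convergence: R = |-7 − z₀| = |-7| = 7 (distance from z₀ to the singularity z = -7).

c_0 = 1/49, c_1 = -2/343, c_2 = 3/2401, c_3 = -4/16807; R = 7.


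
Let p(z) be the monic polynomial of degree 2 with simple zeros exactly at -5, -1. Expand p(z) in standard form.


The polynomial is p(z) = ∏_{α ∈ S} (z − α), where S = {-5, -1}.
Expanding the product yields: p(z) = z^2 + 6·z + 5.
The resulting polynomial has degree 2 and real coefficients as required.

p(z) = z^2 + 6·z + 5.


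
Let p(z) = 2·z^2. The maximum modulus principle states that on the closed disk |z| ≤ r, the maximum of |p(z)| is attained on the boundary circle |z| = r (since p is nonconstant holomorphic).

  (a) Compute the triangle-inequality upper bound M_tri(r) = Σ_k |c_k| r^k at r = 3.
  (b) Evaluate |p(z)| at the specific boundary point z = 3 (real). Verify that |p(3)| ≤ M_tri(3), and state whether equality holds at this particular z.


Coefficients: c_0 = 0, c_1 = 0, c_2 = 2. Radius r = 3.
Part (a). Triangle bound: M_tri(r) = Σ_k |c_k| r^k
  = |0|·3^0 + |0|·3^1 + |2|·3^2
  = 0 + 0 + 18 = 18.
This bounds M(r) := max_{|z|=r} |p(z)| from above; equality holds iff all terms c_k z^k can be made to align in phase at a single z on |z|=r.
Part (b). At z = 3 (real, on the circle |z| = r):
  p(3) = (0)·3^0 + (0)·3^1 + (2)·3^2 = 18.
  |p(3)| = 18.
Since all nonzero coefficients share the same sign, |p(3)| = 18 = M_tri(3); the triangle bound is attained at z = 3, so in fact M(r) = 18.

M_tri(3) = 18; |p(3)| = 18; equality at z=3: yes.


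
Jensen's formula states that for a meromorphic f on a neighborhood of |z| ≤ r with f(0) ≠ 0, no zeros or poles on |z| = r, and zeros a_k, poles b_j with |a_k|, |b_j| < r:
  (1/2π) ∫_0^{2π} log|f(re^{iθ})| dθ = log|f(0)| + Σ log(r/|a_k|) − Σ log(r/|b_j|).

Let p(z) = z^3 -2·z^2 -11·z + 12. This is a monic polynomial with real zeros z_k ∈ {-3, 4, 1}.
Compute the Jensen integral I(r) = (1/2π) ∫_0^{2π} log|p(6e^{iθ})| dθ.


Zeros: -3, 1, 4; r = 6.
Inside |z| < r: -3, 1, 4. Outside (|z| ≥ r): ∅.
p(0) = 12, so log|p(0)| = log(12) = 2.4849.
Apply Jensen: I(r) = log|p(0)| + Σ_k log(r/|z_k|), summed over zeros inside |z| < r.
  log(r/|z_k|) for z_k = -3: log(6/3) = 0.6931
  log(r/|z_k|) for z_k = 4: log(6/4) = 0.4055
  log(r/|z_k|) for z_k = 1: log(6/1) = 1.7918
Sum over inside zeros: 2.8904.
I(r) = log|p(0)| + (inside sum) = 2.4849 + 2.8904 = 5.3753.
Closed form (all zeros inside, monic): I(r) = n·log(r) = 3·log(6) = 5.3753. ✓

I(r) ≈ 5.3753.


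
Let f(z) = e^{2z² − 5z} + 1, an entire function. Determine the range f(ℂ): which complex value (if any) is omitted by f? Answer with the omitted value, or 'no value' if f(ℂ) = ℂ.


Little Picard bounds the complement of f(ℂ) to at most one point.
The exponent g(z) = 2z² − 5z is a nonconstant polynomial, hence surjective onto ℂ. So e^{g(z)} takes every value in {e^w : w ∈ ℂ} = ℂ ∖ {0}. Adding 1 shifts the range to ℂ ∖ {1}. f omits exactly 1.

Omitted value: 1.


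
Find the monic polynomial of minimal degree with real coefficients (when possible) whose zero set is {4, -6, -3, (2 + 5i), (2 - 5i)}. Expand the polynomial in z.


The polynomial is p(z) = ∏_{α ∈ S} (z − α), where S = {4, -6, -3, (2 + 5i), (2 - 5i)}.
Expanding the product yields: p(z) = z^5 + z^4 -9·z^3 + 145·z^2 -234·z -2088.
Note conjugate pairs combine to real quadratics: (z − (2+5i))(z − (2−5i)) = z² − 4z + 29.
The resulting polynomial has degree 5 and real coefficients as required.

p(z) = z^5 + z^4 -9·z^3 + 145·z^2 -234·z -2088.


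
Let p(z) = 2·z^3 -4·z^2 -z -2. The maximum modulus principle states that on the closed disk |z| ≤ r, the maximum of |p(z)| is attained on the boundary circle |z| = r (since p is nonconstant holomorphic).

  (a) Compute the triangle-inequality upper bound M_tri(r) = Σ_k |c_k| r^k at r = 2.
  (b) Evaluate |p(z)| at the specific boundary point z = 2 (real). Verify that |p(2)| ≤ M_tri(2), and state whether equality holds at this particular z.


Coefficients: c_0 = -2, c_1 = -1, c_2 = -4, c_3 = 2. Radius r = 2.
Part (a). Triangle bound: M_tri(r) = Σ_k |c_k| r^k
  = |-2|·2^0 + |-1|·2^1 + |-4|·2^2 + |2|·2^3
  = 2 + 2 + 16 + 16 = 36.
This bounds M(r) := max_{|z|=r} |p(z)| from above; equality holds iff all terms c_k z^k can be made to align in phase at a single z on |z|=r.
Part (b). At z = 2 (real, on the circle |z| = r):
  p(2) = (-2)·2^0 + (-1)·2^1 + (-4)·2^2 + (2)·2^3 = -4.
  |p(2)| = 4.
Check: |p(2)| = 4 ≤ 36 = M_tri(2). ✓ Equality does not hold at z = 2 (the coefficients have mixed signs, so the terms do not all align in phase there).

M_tri(2) = 36; |p(2)| = 4; equality at z=2: no.


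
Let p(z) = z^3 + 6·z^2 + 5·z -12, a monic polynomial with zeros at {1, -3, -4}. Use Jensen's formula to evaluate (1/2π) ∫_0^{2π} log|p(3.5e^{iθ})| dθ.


Zeros: -4, -3, 1; r = 3.5.
Inside |z| < r: -3, 1. Outside (|z| ≥ r): -4.
p(0) = -12, so log|p(0)| = log(12) = 2.4849.
Apply Jensen: I(r) = log|p(0)| + Σ_k log(r/|z_k|), summed over zeros inside |z| < r.
  log(r/|z_k|) for z_k = 1: log(3.5/1) = 1.2528
  log(r/|z_k|) for z_k = -3: log(3.5/3) = 0.1542
  Outside zeros (-4) contribute nothing to the Jensen sum.
Sum over inside zeros: 1.4069.
I(r) = log|p(0)| + (inside sum) = 2.4849 + 1.4069 = 3.8918.
Note: since some zeros are outside |z| ≤ r, the simplified n·log(r) form does NOT apply — only the inside zeros contribute.

I(r) ≈ 3.8918.


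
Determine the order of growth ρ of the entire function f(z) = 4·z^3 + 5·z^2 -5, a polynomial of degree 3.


|f(z)| ≤ Σ|c_k|·r^k = O(r^3) as r → ∞. Polynomial growth is O(e^{r^ε}) for every ε > 0 (since r^3/e^{r^ε} → 0), so ρ ≤ ε for all ε > 0, i.e. ρ = 0. Every nonconstant polynomial has order 0.
Therefore ρ = 0.

Order ρ = 0.


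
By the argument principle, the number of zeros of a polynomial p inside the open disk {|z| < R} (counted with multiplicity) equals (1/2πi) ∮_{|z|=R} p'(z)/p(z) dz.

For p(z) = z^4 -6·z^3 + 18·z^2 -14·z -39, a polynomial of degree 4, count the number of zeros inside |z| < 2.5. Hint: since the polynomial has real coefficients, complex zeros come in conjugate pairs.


The zeros of p are: -1, (2 + 3i), (2 - 3i), 3.
Their magnitudes are: 1, 3.606, 3.606, 3.
Zeros with |z| < R = 2.5: -1.
Count = 1.
By the argument principle, (1/2πi) ∮_{|z|=R} p'(z)/p(z) dz equals exactly this count.

Number of zeros inside |z| < 2.5: 1.


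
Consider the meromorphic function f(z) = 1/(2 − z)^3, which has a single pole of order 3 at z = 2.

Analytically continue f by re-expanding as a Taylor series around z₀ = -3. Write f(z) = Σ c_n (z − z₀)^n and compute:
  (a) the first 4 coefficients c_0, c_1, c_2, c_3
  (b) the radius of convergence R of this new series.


Let w = z − z₀, so z = z₀ + w.
Then 2 − z = 2 − (z₀ + w) = (2 − z₀) − w = 5 − w.
f(z) = 1/(5 − w)^3 = (1/(5)^3) · (1 − w/(5))^{−3}.
By the binomial series (1−u)^{−3} = Σ_{n≥0} C(n+2, 2) u^n for |u|<1, with u = w/(5):
  c_n = C(n+2, 2) / (5)^(n+3).
  c_0 = 1/(5)^3 = 1/125.
  c_1 = 3/(5)^4 = 3/625.
  c_2 = 6/(5)^5 = 6/3125.
  c_3 = 10/(5)^6 = 2/3125.
The series is valid for |w/d| < 1, i.e. |z − z₀| < |d|.
Radius of convergence: R = |2 − z₀| = |5| = 5 (distance from z₀ to the singularity z = 2).

c_0 = 1/125, c_1 = 3/625, c_2 = 6/3125, c_3 = 2/3125; R = 5.


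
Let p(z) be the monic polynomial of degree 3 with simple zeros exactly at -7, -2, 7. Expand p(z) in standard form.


The polynomial is p(z) = ∏_{α ∈ S} (z − α), where S = {-7, -2, 7}.
Expanding the product yields: p(z) = z^3 + 2·z^2 -49·z -98.
The resulting polynomial has degree 3 and real coefficients as required.

p(z) = z^3 + 2·z^2 -49·z -98.


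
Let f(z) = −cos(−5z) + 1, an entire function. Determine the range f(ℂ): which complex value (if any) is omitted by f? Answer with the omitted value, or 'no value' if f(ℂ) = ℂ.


Little Picard bounds the complement of f(ℂ) to at most one point.
cos is entire and surjective onto ℂ: for every w ∈ ℂ, cos(ζ) = w has a solution ζ ∈ ℂ (e.g., via the complex inverse arccos). With ζ = −5z this gives z = ζ/(-5). Then -1·cos(−5z) takes every value in -1·ℂ = ℂ, and adding 1 is a bijection of ℂ. So f is surjective and omits no value. (Note: only on the real line is cos bounded by [−1, 1].)

Omitted value: no value.


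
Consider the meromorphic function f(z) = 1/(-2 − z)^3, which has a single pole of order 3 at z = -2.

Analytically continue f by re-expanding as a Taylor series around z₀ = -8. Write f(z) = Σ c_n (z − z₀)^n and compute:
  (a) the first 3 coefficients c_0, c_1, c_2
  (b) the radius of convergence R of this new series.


Let w = z − z₀, so z = z₀ + w.
Then -2 − z = -2 − (z₀ + w) = (-2 − z₀) − w = 6 − w.
f(z) = 1/(6 − w)^3 = (1/(6)^3) · (1 − w/(6))^{−3}.
By the binomial series (1−u)^{−3} = Σ_{n≥0} C(n+2, 2) u^n for |u|<1, with u = w/(6):
  c_n = C(n+2, 2) / (6)^(n+3).
  c_0 = 1/(6)^3 = 1/216.
  c_1 = 3/(6)^4 = 1/432.
  c_2 = 6/(6)^5 = 1/1296.
The series is valid for |w/d| < 1, i.e. |z − z₀| < |d|.
Radius of convergence: R = |-2 − z₀| = |6| = 6 (distance from z₀ to the singularity z = -2).

c_0 = 1/216, c_1 = 1/432, c_2 = 1/1296; R = 6.


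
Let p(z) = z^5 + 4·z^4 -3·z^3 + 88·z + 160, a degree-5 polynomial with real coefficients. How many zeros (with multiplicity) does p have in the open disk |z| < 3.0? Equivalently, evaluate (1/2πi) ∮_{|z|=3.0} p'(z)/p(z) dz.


The zeros of p are: (2 + 2i), (2 - 2i), (-2 + 1i), (-2 - 1i), -4.
Their magnitudes are: 2.828, 2.828, 2.236, 2.236, 4.
Zeros with |z| < R = 3.0: (2 + 2i), (2 - 2i), (-2 + 1i), (-2 - 1i).
Count = 4.
By the argument principle, (1/2πi) ∮_{|z|=R} p'(z)/p(z) dz equals exactly this count.

Number of zeros inside |z| < 3.0: 4.


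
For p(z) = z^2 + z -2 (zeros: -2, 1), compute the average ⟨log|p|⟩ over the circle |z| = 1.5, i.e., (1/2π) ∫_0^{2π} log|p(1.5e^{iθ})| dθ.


Zeros: -2, 1; r = 1.5.
Inside |z| < r: 1. Outside (|z| ≥ r): -2.
p(0) = -2, so log|p(0)| = log(2) = 0.6931.
Apply Jensen: I(r) = log|p(0)| + Σ_k log(r/|z_k|), summed over zeros inside |z| < r.
  log(r/|z_k|) for z_k = 1: log(1.5/1) = 0.4055
  Outside zeros (-2) contribute nothing to the Jensen sum.
Sum over inside zeros: 0.4055.
I(r) = log|p(0)| + (inside sum) = 0.6931 + 0.4055 = 1.0986.
Note: since some zeros are outside |z| ≤ r, the simplified n·log(r) form does NOT apply — only the inside zeros contribute.

I(r) ≈ 1.0986.


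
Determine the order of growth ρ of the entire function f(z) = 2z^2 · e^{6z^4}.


M(r) = max_{|z|=r} |2|·|z|^2·|e^{6z^4}| = 2·r^2 · e^{6r^4} (the factors attain their maxima compatibly on |z|=r). Then log M(r) = log 2 + 2·log r + 6r^4, dominated by the last term, so log log M(r) ~ 4·log r. The polynomial factor 2z^2 contributes only a log r term and does not affect the order. ρ = 4.
Therefore ρ = 4.

Order ρ = 4.


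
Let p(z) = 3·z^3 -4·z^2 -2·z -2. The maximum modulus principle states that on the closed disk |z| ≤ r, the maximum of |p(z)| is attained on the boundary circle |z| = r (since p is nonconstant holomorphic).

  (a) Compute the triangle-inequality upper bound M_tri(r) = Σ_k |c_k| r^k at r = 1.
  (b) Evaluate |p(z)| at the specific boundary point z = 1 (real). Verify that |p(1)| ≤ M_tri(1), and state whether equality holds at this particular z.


Coefficients: c_0 = -2, c_1 = -2, c_2 = -4, c_3 = 3. Radius r = 1.
Part (a). Triangle bound: M_tri(r) = Σ_k |c_k| r^k
  = |-2|·1^0 + |-2|·1^1 + |-4|·1^2 + |3|·1^3
  = 2 + 2 + 4 + 3 = 11.
This bounds M(r) := max_{|z|=r} |p(z)| from above; equality holds iff all terms c_k z^k can be made to align in phase at a single z on |z|=r.
Part (b). At z = 1 (real, on the circle |z| = r):
  p(1) = (-2)·1^0 + (-2)·1^1 + (-4)·1^2 + (3)·1^3 = -5.
  |p(1)| = 5.
Check: |p(1)| = 5 ≤ 11 = M_tri(1). ✓ Equality does not hold at z = 1 (the coefficients have mixed signs, so the terms do not all align in phase there).

M_tri(1) = 11; |p(1)| = 5; equality at z=1: no.


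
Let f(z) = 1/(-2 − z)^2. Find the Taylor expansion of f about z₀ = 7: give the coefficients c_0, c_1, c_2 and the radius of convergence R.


Let w = z − z₀, so z = z₀ + w.
Then -2 − z = -2 − (z₀ + w) = (-2 − z₀) − w = -9 − w.
f(z) = 1/(-9 − w)^2 = (1/(-9)^2) · (1 − w/(-9))^{−2}.
By the binomial series (1−u)^{−2} = Σ_{n≥0} C(n+1, 1) u^n for |u|<1, with u = w/(-9):
  c_n = C(n+1, 1) / (-9)^(n+2).
  c_0 = 1/(-9)^2 = 1/81.
  c_1 = 2/(-9)^3 = -2/729.
  c_2 = 3/(-9)^4 = 1/2187.
The series is valid for |w/d| < 1, i.e. |z − z₀| < |d|.
Radius of convergence: R = |-2 − z₀| = |-9| = 9 (distance from z₀ to the singularity z = -2).

c_0 = 1/81, c_1 = -2/729, c_2 = 1/2187; R = 9.


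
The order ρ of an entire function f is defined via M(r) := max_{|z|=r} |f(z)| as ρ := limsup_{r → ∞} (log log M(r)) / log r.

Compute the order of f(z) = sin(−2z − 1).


sin(w) is a linear combination of e^{iw} and e^{−iw} (or e^w, e^{−w} in the hyperbolic case), so |sin(w)| ≤ e^{|w|}. With w = −2z − 1, |w| ≤ 2|z| + 1 = 2r + 1 on |z| = r, giving M(r) ≤ e^{2r + 1}, so ρ ≤ 1. On a suitable ray (z = it for sin/cos; z = t for sinh/cosh, t real → ∞), |sin(−2z − 1)| grows like e^{2|t|}/2, so ρ ≥ 1. Hence ρ = 1.
Therefore ρ = 1.

Order ρ = 1.


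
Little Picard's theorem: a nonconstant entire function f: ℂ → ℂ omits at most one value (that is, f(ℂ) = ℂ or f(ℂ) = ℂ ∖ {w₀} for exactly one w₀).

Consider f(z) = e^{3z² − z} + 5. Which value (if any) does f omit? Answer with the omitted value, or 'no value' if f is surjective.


Little Picard bounds the complement of f(ℂ) to at most one point.
The exponent g(z) = 3z² − z is a nonconstant polynomial, hence surjective onto ℂ. So e^{g(z)} takes every value in {e^w : w ∈ ℂ} = ℂ ∖ {0}. Adding 5 shifts the range to ℂ ∖ {5}. f omits exactly 5.

Omitted value: 5.


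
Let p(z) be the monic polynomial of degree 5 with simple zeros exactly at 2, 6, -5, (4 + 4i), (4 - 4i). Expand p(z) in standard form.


The polynomial is p(z) = ∏_{α ∈ S} (z − α), where S = {2, 6, -5, (4 + 4i), (4 - 4i)}.
Expanding the product yields: p(z) = z^5 -11·z^4 + 28·z^3 + 188·z^2 -1376·z + 1920.
Note conjugate pairs combine to real quadratics: (z − (4+4i))(z − (4−4i)) = z² − 8z + 32.
The resulting polynomial has degree 5 and real coefficients as required.

p(z) = z^5 -11·z^4 + 28·z^3 + 188·z^2 -1376·z + 1920.


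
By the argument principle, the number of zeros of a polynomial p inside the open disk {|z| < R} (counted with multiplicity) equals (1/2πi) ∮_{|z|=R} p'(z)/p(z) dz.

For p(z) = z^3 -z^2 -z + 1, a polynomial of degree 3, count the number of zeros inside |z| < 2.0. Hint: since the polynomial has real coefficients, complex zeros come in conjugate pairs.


The zeros of p are: 1, -1, 1.
Their magnitudes are: 1, 1, 1.
Zeros with |z| < R = 2.0: 1, -1, 1.
Count = 3.
By the argument principle, (1/2πi) ∮_{|z|=R} p'(z)/p(z) dz equals exactly this count.

Number of zeros inside |z| < 2.0: 3.


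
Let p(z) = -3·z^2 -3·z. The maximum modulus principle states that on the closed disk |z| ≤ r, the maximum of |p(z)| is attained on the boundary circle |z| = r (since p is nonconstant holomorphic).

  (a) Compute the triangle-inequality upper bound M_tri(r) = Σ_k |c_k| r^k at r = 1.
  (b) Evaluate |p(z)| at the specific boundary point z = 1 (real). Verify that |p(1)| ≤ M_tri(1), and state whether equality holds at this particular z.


Coefficients: c_0 = 0, c_1 = -3, c_2 = -3. Radius r = 1.
Part (a). Triangle bound: M_tri(r) = Σ_k |c_k| r^k
  = |0|·1^0 + |-3|·1^1 + |-3|·1^2
  = 0 + 3 + 3 = 6.
This bounds M(r) := max_{|z|=r} |p(z)| from above; equality holds iff all terms c_k z^k can be made to align in phase at a single z on |z|=r.
Part (b). At z = 1 (real, on the circle |z| = r):
  p(1) = (0)·1^0 + (-3)·1^1 + (-3)·1^2 = -6.
  |p(1)| = 6.
Since all nonzero coefficients share the same sign, |p(1)| = 6 = M_tri(1); the triangle bound is attained at z = 1, so in fact M(r) = 6.

M_tri(1) = 6; |p(1)| = 6; equality at z=1: yes.


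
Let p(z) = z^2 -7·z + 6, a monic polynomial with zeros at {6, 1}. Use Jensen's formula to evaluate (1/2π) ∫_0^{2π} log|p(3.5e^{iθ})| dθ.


Zeros: 1, 6; r = 3.5.
Inside |z| < r: 1. Outside (|z| ≥ r): 6.
p(0) = 6, so log|p(0)| = log(6) = 1.7918.
Apply Jensen: I(r) = log|p(0)| + Σ_k log(r/|z_k|), summed over zeros inside |z| < r.
  log(r/|z_k|) for z_k = 1: log(3.5/1) = 1.2528
  Outside zeros (6) contribute nothing to the Jensen sum.
Sum over inside zeros: 1.2528.
I(r) = log|p(0)| + (inside sum) = 1.7918 + 1.2528 = 3.0445.
Note: since some zeros are outside |z| ≤ r, the simplified n·log(r) form does NOT apply — only the inside zeros contribute.

I(r) ≈ 3.0445.
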